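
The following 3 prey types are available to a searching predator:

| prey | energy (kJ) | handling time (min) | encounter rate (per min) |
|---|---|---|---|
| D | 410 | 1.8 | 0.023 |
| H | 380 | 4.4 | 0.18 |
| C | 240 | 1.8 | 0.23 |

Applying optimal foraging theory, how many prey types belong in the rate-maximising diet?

3

Profitabilities (E/h, kJ/min): D 228, C 133, H 86.4. Add prey in this order while the next type's profitability exceeds the intake rate on those already taken.
Rate on top 1: 9.055. C: 133 > 9.055 → include.
Rate on top 2: 44.41. H: 86.4 > 44.41 → include.
Optimal diet: D, C, H — 3 of 3 types.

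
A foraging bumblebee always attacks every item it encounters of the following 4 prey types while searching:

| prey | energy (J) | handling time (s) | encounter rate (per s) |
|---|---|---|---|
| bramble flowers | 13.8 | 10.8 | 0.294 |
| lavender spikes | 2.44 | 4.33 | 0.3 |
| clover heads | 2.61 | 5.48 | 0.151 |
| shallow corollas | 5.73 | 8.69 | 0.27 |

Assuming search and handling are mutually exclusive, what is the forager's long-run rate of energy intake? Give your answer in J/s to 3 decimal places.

R = Σλ_iE_i / (1 + Σλ_ih_i)
Numerator: 0.294×13.8 + 0.3×2.44 + 0.151×2.61 + 0.27×5.73 = 6.73
Denominator: 1 + 0.294×10.8 + 0.3×4.33 + 0.151×5.48 + 0.27×8.69 = 8.648
R = 6.73/8.648 = 0.7783 J/s

0.778 J/s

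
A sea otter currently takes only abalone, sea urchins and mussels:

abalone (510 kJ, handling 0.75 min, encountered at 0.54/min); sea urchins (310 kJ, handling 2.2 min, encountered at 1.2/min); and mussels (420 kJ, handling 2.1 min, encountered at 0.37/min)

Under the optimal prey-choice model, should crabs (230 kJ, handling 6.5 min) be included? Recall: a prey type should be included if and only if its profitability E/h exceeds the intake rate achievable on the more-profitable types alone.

No

Intake rate on the current diet: R = (0.54×510 + 1.2×310 + 0.37×420) / (1 + 0.54×0.75 + 1.2×2.2 + 0.37×2.1) = 802.8/4.822 = 166.5 kJ/min.
Profitability of crabs: 230/6.5 = 35.38 kJ/min.
35.38 < 166.5, so adding crabs would lower the average — exclude it.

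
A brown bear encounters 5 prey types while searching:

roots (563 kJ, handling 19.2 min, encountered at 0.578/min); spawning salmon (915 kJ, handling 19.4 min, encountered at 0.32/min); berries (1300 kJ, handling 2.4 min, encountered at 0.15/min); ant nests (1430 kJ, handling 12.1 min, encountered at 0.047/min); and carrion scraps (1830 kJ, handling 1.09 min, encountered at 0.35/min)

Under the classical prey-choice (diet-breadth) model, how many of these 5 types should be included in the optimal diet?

2

E/h in descending order: carrion scraps 1.68e+03, berries 542, ant nests 118, spawning salmon 47.2, roots 29.3 kJ/min. The optimal diet is the largest prefix of this list for which every included type satisfies E_i/h_i > R on the types above it.
Rate on top 1: 463.6. berries: 542 > 463.6 → include.
Rate on top 2: 479.8. ant nests: 118 < 479.8 → exclude; stop.
Optimal diet: carrion scraps, berries — 2 of 5 types.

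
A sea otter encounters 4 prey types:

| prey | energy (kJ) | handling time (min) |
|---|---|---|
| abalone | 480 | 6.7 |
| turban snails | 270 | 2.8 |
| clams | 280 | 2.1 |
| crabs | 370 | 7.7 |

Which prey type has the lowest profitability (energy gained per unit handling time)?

In descending order of E/h:
clams: 280/2.1 = 133 kJ/min
turban snails: 270/2.8 = 96.4 kJ/min
abalone: 480/6.7 = 71.6 kJ/min
crabs: 370/7.7 = 48.1 kJ/min

crabs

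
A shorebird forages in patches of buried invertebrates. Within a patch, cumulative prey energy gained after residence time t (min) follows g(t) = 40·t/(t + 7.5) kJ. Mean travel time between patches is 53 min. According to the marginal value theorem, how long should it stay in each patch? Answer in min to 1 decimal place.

By the marginal value theorem, leave when the instantaneous gain rate g'(t) equals the habitat-wide average g(t)/(T + t).
g'(t) = 40·7.5/(t + 7.5)². Setting 40·7.5/(t+7.5)² = 40t/[(t+7.5)(53+t)] gives 7.5(53+t) = t(t+7.5), so t² = 7.5×53 = 397.5.
t* = √397.5 = 19.94 min.

19.9 min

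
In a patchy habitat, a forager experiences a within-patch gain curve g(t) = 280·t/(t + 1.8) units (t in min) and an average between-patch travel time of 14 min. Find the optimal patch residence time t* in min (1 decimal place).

By the marginal value theorem, leave when the instantaneous gain rate g'(t) equals the habitat-wide average g(t)/(T + t).
g'(t) = 280·1.8/(t + 1.8)². Setting 280·1.8/(t+1.8)² = 280t/[(t+1.8)(14+t)] gives 1.8(14+t) = t(t+1.8), so t² = 1.8×14 = 25.2.
t* = √25.2 = 5.02 min.

5.0 min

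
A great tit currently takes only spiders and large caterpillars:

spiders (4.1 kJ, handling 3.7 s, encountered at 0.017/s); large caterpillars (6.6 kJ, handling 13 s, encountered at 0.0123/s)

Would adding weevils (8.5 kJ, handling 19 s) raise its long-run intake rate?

Yes

On spiders and large caterpillars alone, R = ΣλE/(1+Σλh) = 0.1509/1.223 = 0.1234 kJ/s.
Profitability of weevils: 8.5/19 = 0.4474 kJ/s.
Since 0.4474 > R, including weevils increases the long-run rate.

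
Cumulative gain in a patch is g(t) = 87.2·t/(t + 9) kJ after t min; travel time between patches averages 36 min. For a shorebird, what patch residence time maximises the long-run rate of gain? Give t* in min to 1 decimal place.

By the marginal value theorem, leave when the instantaneous gain rate g'(t) equals the habitat-wide average g(t)/(T + t).
g'(t) = 87.2·9/(t + 9)². Setting 87.2·9/(t+9)² = 87.2t/[(t+9)(36+t)] gives 9(36+t) = t(t+9), so t² = 9×36 = 324.
t* = √324 = 18 min.

18.0 min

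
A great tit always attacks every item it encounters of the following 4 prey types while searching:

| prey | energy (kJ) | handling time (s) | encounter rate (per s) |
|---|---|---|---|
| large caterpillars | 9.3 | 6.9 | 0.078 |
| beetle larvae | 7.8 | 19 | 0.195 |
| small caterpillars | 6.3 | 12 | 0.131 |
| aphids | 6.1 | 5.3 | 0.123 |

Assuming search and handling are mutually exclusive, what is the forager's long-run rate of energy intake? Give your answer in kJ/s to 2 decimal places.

0.51 kJ/s

Energy encountered per unit search time: 0.078×9.3 + 0.195×7.8 + 0.131×6.3 + 0.123×6.1 = 3.822 kJ/s.
Handling time per unit search time: 0.078×6.9 + 0.195×19 + 0.131×12 + 0.123×5.3 = 6.467.
Rate = 3.822/(1 + 6.467) = 0.5118 kJ/s.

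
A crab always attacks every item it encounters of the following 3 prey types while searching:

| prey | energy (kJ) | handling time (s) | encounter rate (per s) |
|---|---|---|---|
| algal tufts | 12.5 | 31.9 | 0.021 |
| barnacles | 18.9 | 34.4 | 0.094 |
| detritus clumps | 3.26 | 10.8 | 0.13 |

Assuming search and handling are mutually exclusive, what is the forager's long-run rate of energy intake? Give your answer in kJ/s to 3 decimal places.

0.390 kJ/s

R = Σλ_iE_i / (1 + Σλ_ih_i)
Numerator: 0.021×12.5 + 0.094×18.9 + 0.13×3.26 = 2.463
Denominator: 1 + 0.021×31.9 + 0.094×34.4 + 0.13×10.8 = 6.308
R = 2.463/6.308 = 0.3905 kJ/s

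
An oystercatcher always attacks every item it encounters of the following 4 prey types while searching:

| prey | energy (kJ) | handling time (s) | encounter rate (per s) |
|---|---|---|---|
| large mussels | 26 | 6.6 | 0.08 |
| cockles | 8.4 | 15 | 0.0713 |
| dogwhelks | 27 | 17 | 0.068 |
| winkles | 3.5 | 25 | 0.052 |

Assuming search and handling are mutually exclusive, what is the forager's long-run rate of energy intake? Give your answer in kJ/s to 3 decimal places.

R = Σλ_iE_i / (1 + Σλ_ih_i)
Numerator: 0.08×26 + 0.0713×8.4 + 0.068×27 + 0.052×3.5 = 4.697
Denominator: 1 + 0.08×6.6 + 0.0713×15 + 0.068×17 + 0.052×25 = 5.054
R = 4.697/5.054 = 0.9294 kJ/s

0.929 kJ/s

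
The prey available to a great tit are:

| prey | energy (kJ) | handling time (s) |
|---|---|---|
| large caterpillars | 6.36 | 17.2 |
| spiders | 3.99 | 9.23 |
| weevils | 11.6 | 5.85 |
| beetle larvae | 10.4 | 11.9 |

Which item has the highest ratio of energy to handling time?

In descending order of E/h:
weevils: 11.6/5.85 = 1.98 kJ/s
beetle larvae: 10.4/11.9 = 0.874 kJ/s
spiders: 3.99/9.23 = 0.432 kJ/s
large caterpillars: 6.36/17.2 = 0.37 kJ/s

weevils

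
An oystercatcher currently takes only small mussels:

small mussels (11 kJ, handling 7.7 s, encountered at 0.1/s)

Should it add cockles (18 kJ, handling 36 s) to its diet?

No

Current rate: (0.1×11)/(1 + 0.1×7.7) = 0.6215 kJ/s.
Profitability of cockles: 18/36 = 0.5 kJ/s.
Since 0.5 < R, time spent handling cockles is better spent searching.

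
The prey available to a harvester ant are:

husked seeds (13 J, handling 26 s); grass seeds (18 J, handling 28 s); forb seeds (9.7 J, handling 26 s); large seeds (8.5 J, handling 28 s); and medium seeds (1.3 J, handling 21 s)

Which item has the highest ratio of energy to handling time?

Profitability E/h (J/s): husked seeds = 13/26 = 0.5, grass seeds = 18/28 = 0.643, forb seeds = 9.7/26 = 0.373, large seeds = 8.5/28 = 0.304, medium seeds = 1.3/21 = 0.0619.
Ranked: grass seeds > husked seeds > forb seeds > large seeds > medium seeds.

grass seeds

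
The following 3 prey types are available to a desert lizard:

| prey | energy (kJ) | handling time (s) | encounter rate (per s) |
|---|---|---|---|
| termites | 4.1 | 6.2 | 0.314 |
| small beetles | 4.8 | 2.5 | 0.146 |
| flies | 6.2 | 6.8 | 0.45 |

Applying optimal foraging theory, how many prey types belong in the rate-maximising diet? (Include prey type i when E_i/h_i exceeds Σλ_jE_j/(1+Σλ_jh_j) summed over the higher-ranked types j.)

2

Rank by E/h (kJ/s): small beetles 1.92, flies 0.912, termites 0.661. Include each in turn until the next type's E/h falls below the running intake rate.
Rate on top 1: 0.5134. flies: 0.912 > 0.5134 → include.
Rate on top 2: 0.7889. termites: 0.661 < 0.7889 → exclude; stop.
Optimal diet: small beetles, flies — 2 of 3 types.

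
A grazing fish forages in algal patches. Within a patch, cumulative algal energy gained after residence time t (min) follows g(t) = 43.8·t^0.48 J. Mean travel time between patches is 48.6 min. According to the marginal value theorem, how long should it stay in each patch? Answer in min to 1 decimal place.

44.9 min

By the marginal value theorem, leave when the instantaneous gain rate g'(t) equals the habitat-wide average g(t)/(T + t).
g'(t) = 0.48·43.8·t^-0.52. Setting 0.48·43.8·t^-0.52 = 43.8·t^0.48/(48.6+t) gives 0.48(48.6+t) = t, so 0.52·t = 0.48×48.6.
t* = 0.48×48.6/0.52 = 44.86 min.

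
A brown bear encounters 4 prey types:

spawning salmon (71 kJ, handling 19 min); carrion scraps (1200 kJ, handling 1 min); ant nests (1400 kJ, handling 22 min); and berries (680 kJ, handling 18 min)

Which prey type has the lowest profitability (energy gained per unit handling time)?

spawning salmon

In descending order of E/h:
carrion scraps: 1200/1 = 1.2e+03 kJ/min
ant nests: 1400/22 = 63.6 kJ/min
berries: 680/18 = 37.8 kJ/min
spawning salmon: 71/19 = 3.74 kJ/min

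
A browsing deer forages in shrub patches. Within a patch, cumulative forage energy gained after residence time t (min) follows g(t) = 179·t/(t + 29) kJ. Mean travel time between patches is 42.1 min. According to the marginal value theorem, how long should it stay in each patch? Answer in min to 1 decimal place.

Optimal t* satisfies g'(t*) = g(t*)/(T + t*).
g'(t) = 179·29/(t + 29)². Setting 179·29/(t+29)² = 179t/[(t+29)(42.1+t)] gives 29(42.1+t) = t(t+29), so t² = 29×42.1 = 1221.
t* = √1221 = 34.94 min.

34.9 min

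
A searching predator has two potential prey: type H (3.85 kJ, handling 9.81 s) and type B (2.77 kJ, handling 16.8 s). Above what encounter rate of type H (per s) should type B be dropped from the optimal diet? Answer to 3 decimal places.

0.074 per s

Drop type B once their profitability E₂/h₂ falls below the rate achievable on type H alone: E₂/h₂ = λE₁/(1 + λh₁).
Solve for λ: λE₁h₂ = E₂(1 + λh₁) → λ(E₁h₂ − E₂h₁) = E₂ → λ = E₂/(E₁h₂ − E₂h₁).
λ = 2.77/(3.85×16.8 − 2.77×9.81) = 2.77/37.51 = 0.07385 per s.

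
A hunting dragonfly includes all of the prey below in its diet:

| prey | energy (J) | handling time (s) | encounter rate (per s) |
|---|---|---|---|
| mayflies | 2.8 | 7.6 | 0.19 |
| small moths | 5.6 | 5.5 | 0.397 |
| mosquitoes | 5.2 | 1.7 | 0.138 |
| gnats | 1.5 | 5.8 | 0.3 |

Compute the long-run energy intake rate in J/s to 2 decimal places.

0.59 J/s

Energy encountered per unit search time: 0.19×2.8 + 0.397×5.6 + 0.138×5.2 + 0.3×1.5 = 3.923 J/s.
Handling time per unit search time: 0.19×7.6 + 0.397×5.5 + 0.138×1.7 + 0.3×5.8 = 5.602.
Rate = 3.923/(1 + 5.602) = 0.5942 J/s.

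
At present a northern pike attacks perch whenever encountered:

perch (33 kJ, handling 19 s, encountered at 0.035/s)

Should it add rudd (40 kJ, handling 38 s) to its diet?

Intake rate on the current diet: R = (0.035×33) / (1 + 0.035×19) = 1.155/1.665 = 0.6937 kJ/s.
rudd: E/h = 40/38 = 1.053 kJ/s.
1.053 > 0.6937, so adding rudd raises the average — include it.

Yes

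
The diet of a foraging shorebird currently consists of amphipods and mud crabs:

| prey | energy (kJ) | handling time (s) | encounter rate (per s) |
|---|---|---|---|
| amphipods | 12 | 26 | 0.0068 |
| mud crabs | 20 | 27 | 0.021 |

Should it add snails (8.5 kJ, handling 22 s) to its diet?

Intake rate on the current diet: R = (0.0068×12 + 0.021×20) / (1 + 0.0068×26 + 0.021×27) = 0.5016/1.744 = 0.2876 kJ/s.
Profitability of snails: 8.5/22 = 0.3864 kJ/s.
0.3864 > 0.2876, so adding snails raises the average — include it.

Yes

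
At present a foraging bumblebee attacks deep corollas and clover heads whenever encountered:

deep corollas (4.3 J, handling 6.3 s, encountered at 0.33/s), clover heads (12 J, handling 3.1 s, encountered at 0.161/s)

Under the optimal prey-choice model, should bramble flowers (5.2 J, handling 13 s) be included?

Current rate: (0.33×4.3 + 0.161×12)/(1 + 0.33×6.3 + 0.161×3.1) = 0.9365 J/s.
Profitability of bramble flowers: 5.2/13 = 0.4 J/s.
0.4 < 0.9365, so adding bramble flowers would lower the average — exclude it.

No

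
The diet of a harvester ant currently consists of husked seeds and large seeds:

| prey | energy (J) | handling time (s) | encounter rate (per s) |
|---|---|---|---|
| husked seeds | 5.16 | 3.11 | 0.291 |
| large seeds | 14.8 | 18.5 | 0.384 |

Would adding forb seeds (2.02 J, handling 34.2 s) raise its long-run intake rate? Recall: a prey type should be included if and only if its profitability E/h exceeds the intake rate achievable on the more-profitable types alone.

No

Intake rate on the current diet: R = (0.291×5.16 + 0.384×14.8) / (1 + 0.291×3.11 + 0.384×18.5) = 7.185/9.009 = 0.7975 J/s.
forb seeds: E/h = 2.02/34.2 = 0.05906 J/s.
Since 0.05906 < R, time spent handling forb seeds is better spent searching.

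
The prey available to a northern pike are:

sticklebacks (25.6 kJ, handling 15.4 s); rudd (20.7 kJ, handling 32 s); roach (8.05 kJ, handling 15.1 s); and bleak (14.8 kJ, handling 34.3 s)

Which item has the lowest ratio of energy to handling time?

bleak

In descending order of E/h:
sticklebacks: 25.6/15.4 = 1.66 kJ/s
rudd: 20.7/32 = 0.647 kJ/s
roach: 8.05/15.1 = 0.533 kJ/s
bleak: 14.8/34.3 = 0.431 kJ/s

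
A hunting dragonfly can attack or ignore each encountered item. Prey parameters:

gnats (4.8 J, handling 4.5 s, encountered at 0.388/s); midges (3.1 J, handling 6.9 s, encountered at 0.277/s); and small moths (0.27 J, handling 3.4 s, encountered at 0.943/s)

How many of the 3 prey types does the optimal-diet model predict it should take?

Profitabilities (E/h, J/s): gnats 1.07, midges 0.449, small moths 0.0794. Add prey in this order while the next type's profitability exceeds the intake rate on those already taken.
Rate on top 1: 0.6782. midges: 0.449 < 0.6782 → exclude; stop.
Optimal diet: gnats — 1 of 3 types.

1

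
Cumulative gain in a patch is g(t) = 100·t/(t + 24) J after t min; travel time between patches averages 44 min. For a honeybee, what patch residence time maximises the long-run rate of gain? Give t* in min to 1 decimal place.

By the marginal value theorem, leave when the instantaneous gain rate g'(t) equals the habitat-wide average g(t)/(T + t).
g'(t) = 100·24/(t + 24)². Setting 100·24/(t+24)² = 100t/[(t+24)(44+t)] gives 24(44+t) = t(t+24), so t² = 24×44 = 1056.
t* = √1056 = 32.5 min.

32.5 min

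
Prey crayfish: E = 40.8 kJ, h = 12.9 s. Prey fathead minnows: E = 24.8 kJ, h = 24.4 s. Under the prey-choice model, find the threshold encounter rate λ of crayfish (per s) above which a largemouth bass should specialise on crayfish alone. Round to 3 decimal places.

0.037 per s

The zero-one rule: include fathead minnows iff E₂/h₂ > λE₁/(1+λh₁). Equality gives the switch point.
λE₁h₂ = E₂ + λE₂h₁ ⇒ λ = E₂/(E₁h₂ − E₂h₁) = 24.8/(995.5 − 319.9) = 0.03671 per s.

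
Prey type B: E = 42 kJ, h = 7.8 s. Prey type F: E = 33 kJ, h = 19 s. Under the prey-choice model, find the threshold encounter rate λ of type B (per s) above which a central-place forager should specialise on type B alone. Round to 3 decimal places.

0.061 per s

Drop type F once their profitability E₂/h₂ falls below the rate achievable on type B alone: E₂/h₂ = λE₁/(1 + λh₁).
Solve for λ: λE₁h₂ = E₂(1 + λh₁) → λ(E₁h₂ − E₂h₁) = E₂ → λ = E₂/(E₁h₂ − E₂h₁).
λ = 33/(42×19 − 33×7.8) = 33/540.6 = 0.06104 per s.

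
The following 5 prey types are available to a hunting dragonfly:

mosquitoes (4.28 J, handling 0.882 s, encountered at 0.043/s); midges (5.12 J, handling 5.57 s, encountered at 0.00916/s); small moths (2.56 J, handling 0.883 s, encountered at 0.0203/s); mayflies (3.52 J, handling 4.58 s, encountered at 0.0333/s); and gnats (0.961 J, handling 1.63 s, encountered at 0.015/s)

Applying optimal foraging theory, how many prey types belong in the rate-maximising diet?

5

Profitabilities (E/h, J/s): mosquitoes 4.85, small moths 2.9, midges 0.919, mayflies 0.769, gnats 0.59. Add prey in this order while the next type's profitability exceeds the intake rate on those already taken.
Rate on top 1: 0.1773. small moths: 2.9 > 0.1773 → include.
Rate on top 2: 0.2235. midges: 0.919 > 0.2235 → include.
Rate on top 3: 0.2556. mayflies: 0.769 > 0.2556 → include.
Rate on top 4: 0.3177. gnats: 0.59 > 0.3177 → include.
Optimal diet: mosquitoes, small moths, midges, mayflies, gnats — 5 of 5 types.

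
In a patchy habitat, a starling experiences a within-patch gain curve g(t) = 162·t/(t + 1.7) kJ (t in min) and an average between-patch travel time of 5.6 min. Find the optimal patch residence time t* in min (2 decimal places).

By the marginal value theorem, leave when the instantaneous gain rate g'(t) equals the habitat-wide average g(t)/(T + t).
g'(t) = 162·1.7/(t + 1.7)². Setting 162·1.7/(t+1.7)² = 162t/[(t+1.7)(5.6+t)] gives 1.7(5.6+t) = t(t+1.7), so t² = 1.7×5.6 = 9.52.
t* = √9.52 = 3.085 min.

3.09 min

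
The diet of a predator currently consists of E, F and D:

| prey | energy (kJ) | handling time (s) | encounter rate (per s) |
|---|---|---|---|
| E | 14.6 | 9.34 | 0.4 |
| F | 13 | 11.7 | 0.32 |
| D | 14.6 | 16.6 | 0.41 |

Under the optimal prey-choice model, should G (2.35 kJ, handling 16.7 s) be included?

Intake rate on the current diet: R = (0.4×14.6 + 0.32×13 + 0.41×14.6) / (1 + 0.4×9.34 + 0.32×11.7 + 0.41×16.6) = 15.99/15.29 = 1.046 kJ/s.
G: E/h = 2.35/16.7 = 0.1407 kJ/s.
Since 0.1407 < R, time spent handling G is better spent searching.

No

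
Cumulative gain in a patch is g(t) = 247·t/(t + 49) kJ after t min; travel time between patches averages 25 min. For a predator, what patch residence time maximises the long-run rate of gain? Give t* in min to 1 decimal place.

35.0 min

Maximise g(t)/(T+t): set derivative to zero → g'(t)(T+t) = g(t).
g'(t) = 247·49/(t + 49)². Setting 247·49/(t+49)² = 247t/[(t+49)(25+t)] gives 49(25+t) = t(t+49), so t² = 49×25 = 1225.
t* = √1225 = 35 min.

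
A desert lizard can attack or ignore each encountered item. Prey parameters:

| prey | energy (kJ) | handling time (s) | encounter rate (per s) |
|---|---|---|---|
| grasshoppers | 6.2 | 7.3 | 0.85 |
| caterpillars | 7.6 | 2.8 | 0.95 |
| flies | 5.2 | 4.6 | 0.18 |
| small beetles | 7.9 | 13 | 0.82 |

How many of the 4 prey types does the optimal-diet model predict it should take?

1

E/h in descending order: caterpillars 2.71, flies 1.13, grasshoppers 0.849, small beetles 0.608 kJ/s. The optimal diet is the largest prefix of this list for which every included type satisfies E_i/h_i > R on the types above it.
Rate on top 1: 1.973. flies: 1.13 < 1.973 → exclude; stop.
Optimal diet: caterpillars — 1 of 4 types.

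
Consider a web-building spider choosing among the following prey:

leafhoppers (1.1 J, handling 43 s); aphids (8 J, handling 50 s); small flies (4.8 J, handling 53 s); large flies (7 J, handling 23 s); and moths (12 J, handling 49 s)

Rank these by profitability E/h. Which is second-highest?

In descending order of E/h:
large flies: 7/23 = 0.304 J/s
moths: 12/49 = 0.245 J/s
aphids: 8/50 = 0.16 J/s
small flies: 4.8/53 = 0.0906 J/s
leafhoppers: 1.1/43 = 0.0256 J/s

moths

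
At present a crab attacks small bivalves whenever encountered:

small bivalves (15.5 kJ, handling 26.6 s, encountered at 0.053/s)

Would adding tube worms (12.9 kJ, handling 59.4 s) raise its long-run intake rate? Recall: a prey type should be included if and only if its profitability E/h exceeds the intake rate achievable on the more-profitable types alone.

No

Intake rate on the current diet: R = (0.053×15.5) / (1 + 0.053×26.6) = 0.8215/2.41 = 0.3409 kJ/s.
tube worms: E/h = 12.9/59.4 = 0.2172 kJ/s.
Since 0.2172 < R, time spent handling tube worms is better spent searching.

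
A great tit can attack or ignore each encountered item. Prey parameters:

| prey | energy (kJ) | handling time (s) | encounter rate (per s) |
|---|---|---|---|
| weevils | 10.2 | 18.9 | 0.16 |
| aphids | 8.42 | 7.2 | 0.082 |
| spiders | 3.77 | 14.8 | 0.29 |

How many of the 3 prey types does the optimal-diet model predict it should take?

E/h in descending order: aphids 1.17, weevils 0.54, spiders 0.255 kJ/s. The optimal diet is the largest prefix of this list for which every included type satisfies E_i/h_i > R on the types above it.
Rate on top 1: 0.4341. weevils: 0.54 > 0.4341 → include.
Rate on top 2: 0.5033. spiders: 0.255 < 0.5033 → exclude; stop.
Optimal diet: aphids, weevils — 2 of 3 types.

2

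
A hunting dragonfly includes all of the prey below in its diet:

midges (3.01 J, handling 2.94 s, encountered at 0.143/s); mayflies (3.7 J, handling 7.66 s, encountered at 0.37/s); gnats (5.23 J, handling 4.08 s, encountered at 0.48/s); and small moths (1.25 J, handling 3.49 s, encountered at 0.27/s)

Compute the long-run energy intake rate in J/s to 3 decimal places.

Energy encountered per unit search time: 0.143×3.01 + 0.37×3.7 + 0.48×5.23 + 0.27×1.25 = 4.647 J/s.
Handling time per unit search time: 0.143×2.94 + 0.37×7.66 + 0.48×4.08 + 0.27×3.49 = 6.155.
Rate = 4.647/(1 + 6.155) = 0.6495 J/s.

0.649 J/s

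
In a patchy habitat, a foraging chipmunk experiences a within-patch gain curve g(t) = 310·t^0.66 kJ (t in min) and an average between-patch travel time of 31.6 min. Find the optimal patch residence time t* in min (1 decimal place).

61.3 min

By the marginal value theorem, leave when the instantaneous gain rate g'(t) equals the habitat-wide average g(t)/(T + t).
g'(t) = 0.66·310·t^-0.34. Setting 0.66·310·t^-0.34 = 310·t^0.66/(31.6+t) gives 0.66(31.6+t) = t, so 0.34·t = 0.66×31.6.
t* = 0.66×31.6/0.34 = 61.34 min.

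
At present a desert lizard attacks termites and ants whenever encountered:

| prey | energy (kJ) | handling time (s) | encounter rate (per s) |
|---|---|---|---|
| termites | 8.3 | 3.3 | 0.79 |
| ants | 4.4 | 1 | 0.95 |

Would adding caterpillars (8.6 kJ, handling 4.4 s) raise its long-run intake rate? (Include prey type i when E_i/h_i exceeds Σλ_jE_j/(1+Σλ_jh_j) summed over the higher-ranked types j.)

Intake rate on the current diet: R = (0.79×8.3 + 0.95×4.4) / (1 + 0.79×3.3 + 0.95×1) = 10.74/4.557 = 2.356 kJ/s.
caterpillars: E/h = 8.6/4.4 = 1.955 kJ/s.
Since 1.955 < R, time spent handling caterpillars is better spent searching.

No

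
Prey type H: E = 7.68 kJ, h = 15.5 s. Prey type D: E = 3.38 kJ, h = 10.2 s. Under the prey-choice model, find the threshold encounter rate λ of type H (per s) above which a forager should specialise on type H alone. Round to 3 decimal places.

0.130 per s

Drop type D once their profitability E₂/h₂ falls below the rate achievable on type H alone: E₂/h₂ = λE₁/(1 + λh₁).
Solve for λ: λE₁h₂ = E₂(1 + λh₁) → λ(E₁h₂ − E₂h₁) = E₂ → λ = E₂/(E₁h₂ − E₂h₁).
λ = 3.38/(7.68×10.2 − 3.38×15.5) = 3.38/25.95 = 0.1303 per s.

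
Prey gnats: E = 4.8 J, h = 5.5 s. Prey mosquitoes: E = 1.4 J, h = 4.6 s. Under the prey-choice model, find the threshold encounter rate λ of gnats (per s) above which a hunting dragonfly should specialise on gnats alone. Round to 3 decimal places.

The zero-one rule: include mosquitoes iff E₂/h₂ > λE₁/(1+λh₁). Equality gives the switch point.
λE₁h₂ = E₂ + λE₂h₁ ⇒ λ = E₂/(E₁h₂ − E₂h₁) = 1.4/(22.08 − 7.7) = 0.09736 per s.

0.097 per s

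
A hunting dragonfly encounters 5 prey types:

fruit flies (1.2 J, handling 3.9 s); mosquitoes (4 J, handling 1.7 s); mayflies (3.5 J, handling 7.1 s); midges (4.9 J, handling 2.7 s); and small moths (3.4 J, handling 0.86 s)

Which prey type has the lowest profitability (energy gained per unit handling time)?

fruit flies

Profitability E/h (J/s): fruit flies = 1.2/3.9 = 0.308, mosquitoes = 4/1.7 = 2.35, mayflies = 3.5/7.1 = 0.493, midges = 4.9/2.7 = 1.81, small moths = 3.4/0.86 = 3.95.
Ranked: small moths > mosquitoes > midges > mayflies > fruit flies.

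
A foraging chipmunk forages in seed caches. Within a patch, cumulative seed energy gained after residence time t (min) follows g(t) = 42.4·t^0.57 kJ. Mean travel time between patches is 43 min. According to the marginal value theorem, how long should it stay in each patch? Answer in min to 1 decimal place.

By the marginal value theorem, leave when the instantaneous gain rate g'(t) equals the habitat-wide average g(t)/(T + t).
g'(t) = 0.57·42.4·t^-0.43. Setting 0.57·42.4·t^-0.43 = 42.4·t^0.57/(43+t) gives 0.57(43+t) = t, so 0.43·t = 0.57×43.
t* = 0.57×43/0.43 = 57 min.

57.0 min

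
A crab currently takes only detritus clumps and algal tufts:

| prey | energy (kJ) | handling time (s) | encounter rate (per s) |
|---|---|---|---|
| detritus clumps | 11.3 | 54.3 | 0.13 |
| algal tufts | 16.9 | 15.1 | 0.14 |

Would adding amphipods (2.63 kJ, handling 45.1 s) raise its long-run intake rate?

Intake rate on the current diet: R = (0.13×11.3 + 0.14×16.9) / (1 + 0.13×54.3 + 0.14×15.1) = 3.835/10.17 = 0.377 kJ/s.
Profitability of amphipods: 2.63/45.1 = 0.05831 kJ/s.
Since 0.05831 < R, time spent handling amphipods is better spent searching.

No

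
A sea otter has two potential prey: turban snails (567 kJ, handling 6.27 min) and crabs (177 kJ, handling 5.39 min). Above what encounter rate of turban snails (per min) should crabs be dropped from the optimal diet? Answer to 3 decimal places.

Drop crabs once their profitability E₂/h₂ falls below the rate achievable on turban snails alone: E₂/h₂ = λE₁/(1 + λh₁).
Solve for λ: λE₁h₂ = E₂(1 + λh₁) → λ(E₁h₂ − E₂h₁) = E₂ → λ = E₂/(E₁h₂ − E₂h₁).
λ = 177/(567×5.39 − 177×6.27) = 177/1946 = 0.09094 per min.

0.091 per min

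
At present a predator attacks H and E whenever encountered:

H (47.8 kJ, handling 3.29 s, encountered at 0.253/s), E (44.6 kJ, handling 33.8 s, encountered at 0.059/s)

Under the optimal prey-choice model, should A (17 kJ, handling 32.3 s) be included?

No

On H and E alone, R = ΣλE/(1+Σλh) = 14.72/3.827 = 3.848 kJ/s.
A: E/h = 17/32.3 = 0.5263 kJ/s.
0.5263 < 3.848, so adding A would lower the average — exclude it.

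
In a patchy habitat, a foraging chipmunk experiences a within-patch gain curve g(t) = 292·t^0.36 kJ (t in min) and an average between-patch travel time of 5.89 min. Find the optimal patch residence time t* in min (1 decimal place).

By the marginal value theorem, leave when the instantaneous gain rate g'(t) equals the habitat-wide average g(t)/(T + t).
g'(t) = 0.36·292·t^-0.64. Setting 0.36·292·t^-0.64 = 292·t^0.36/(5.89+t) gives 0.36(5.89+t) = t, so 0.64·t = 0.36×5.89.
t* = 0.36×5.89/0.64 = 3.313 min.

3.3 min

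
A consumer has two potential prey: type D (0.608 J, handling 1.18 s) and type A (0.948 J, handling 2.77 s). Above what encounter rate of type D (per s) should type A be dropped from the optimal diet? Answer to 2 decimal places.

1.68 per s

At the threshold, the rate on type D alone equals the profitability of type A: λ·0.608/(1 + λ·1.18) = 0.948/2.77 = 0.3422.
Rearranging, λ(0.608 − 0.3422×1.18) = 0.3422, so λ = 0.3422/0.2042 = 1.676 per s.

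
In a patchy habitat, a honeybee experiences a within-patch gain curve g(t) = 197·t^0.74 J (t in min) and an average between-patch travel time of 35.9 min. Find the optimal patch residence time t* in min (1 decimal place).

102.2 min

Optimal t* satisfies g'(t*) = g(t*)/(T + t*).
g'(t) = 0.74·197·t^-0.26. Setting 0.74·197·t^-0.26 = 197·t^0.74/(35.9+t) gives 0.74(35.9+t) = t, so 0.26·t = 0.74×35.9.
t* = 0.74×35.9/0.26 = 102.2 min.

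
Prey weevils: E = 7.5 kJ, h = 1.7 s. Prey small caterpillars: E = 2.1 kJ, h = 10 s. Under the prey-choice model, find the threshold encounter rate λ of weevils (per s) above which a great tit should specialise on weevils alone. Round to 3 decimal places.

0.029 per s

Drop small caterpillars once their profitability E₂/h₂ falls below the rate achievable on weevils alone: E₂/h₂ = λE₁/(1 + λh₁).
Solve for λ: λE₁h₂ = E₂(1 + λh₁) → λ(E₁h₂ − E₂h₁) = E₂ → λ = E₂/(E₁h₂ − E₂h₁).
λ = 2.1/(7.5×10 − 2.1×1.7) = 2.1/71.43 = 0.0294 per s.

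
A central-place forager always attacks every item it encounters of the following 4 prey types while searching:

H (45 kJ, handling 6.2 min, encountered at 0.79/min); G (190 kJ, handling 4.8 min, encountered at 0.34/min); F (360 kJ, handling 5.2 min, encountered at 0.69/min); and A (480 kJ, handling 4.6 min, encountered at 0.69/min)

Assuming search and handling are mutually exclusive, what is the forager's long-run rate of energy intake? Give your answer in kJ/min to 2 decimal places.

R = Σλ_iE_i / (1 + Σλ_ih_i)
Numerator: 0.79×45 + 0.34×190 + 0.69×360 + 0.69×480 = 679.8
Denominator: 1 + 0.79×6.2 + 0.34×4.8 + 0.69×5.2 + 0.69×4.6 = 14.29
R = 679.8/14.29 = 47.56 kJ/min

47.56 kJ/min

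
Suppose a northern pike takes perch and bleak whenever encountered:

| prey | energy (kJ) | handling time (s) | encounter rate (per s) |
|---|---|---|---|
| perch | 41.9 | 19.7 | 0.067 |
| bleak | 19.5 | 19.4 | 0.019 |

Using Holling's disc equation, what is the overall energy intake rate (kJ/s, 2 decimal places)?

R = Σλ_iE_i / (1 + Σλ_ih_i)
Numerator: 0.067×41.9 + 0.019×19.5 = 3.178
Denominator: 1 + 0.067×19.7 + 0.019×19.4 = 2.689
R = 3.178/2.689 = 1.182 kJ/s

1.18 kJ/s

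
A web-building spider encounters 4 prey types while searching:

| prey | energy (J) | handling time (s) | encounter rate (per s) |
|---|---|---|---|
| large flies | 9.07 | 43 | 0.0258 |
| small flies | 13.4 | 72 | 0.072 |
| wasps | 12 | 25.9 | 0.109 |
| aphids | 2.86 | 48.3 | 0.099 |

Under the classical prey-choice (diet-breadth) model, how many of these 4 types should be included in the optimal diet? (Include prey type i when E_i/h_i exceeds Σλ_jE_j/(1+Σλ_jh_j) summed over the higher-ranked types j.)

Profitabilities (E/h, J/s): wasps 0.463, large flies 0.211, small flies 0.186, aphids 0.0592. Add prey in this order while the next type's profitability exceeds the intake rate on those already taken.
Rate on top 1: 0.3421. large flies: 0.211 < 0.3421 → exclude; stop.
Optimal diet: wasps — 1 of 4 types.

1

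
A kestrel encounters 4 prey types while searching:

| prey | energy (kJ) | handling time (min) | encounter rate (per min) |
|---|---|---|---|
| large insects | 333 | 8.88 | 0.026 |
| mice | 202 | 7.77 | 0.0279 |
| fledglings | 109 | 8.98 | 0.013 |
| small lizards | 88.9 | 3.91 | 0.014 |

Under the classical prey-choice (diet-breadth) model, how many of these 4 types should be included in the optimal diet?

4

Profitabilities (E/h, kJ/min): large insects 37.5, mice 26, small lizards 22.7, fledglings 12.1. Add prey in this order while the next type's profitability exceeds the intake rate on those already taken.
Rate on top 1: 7.034. mice: 26 > 7.034 → include.
Rate on top 2: 9.874. small lizards: 22.7 > 9.874 → include.
Rate on top 3: 10.34. fledglings: 12.1 > 10.34 → include.
Optimal diet: large insects, mice, small lizards, fledglings — 4 of 4 types.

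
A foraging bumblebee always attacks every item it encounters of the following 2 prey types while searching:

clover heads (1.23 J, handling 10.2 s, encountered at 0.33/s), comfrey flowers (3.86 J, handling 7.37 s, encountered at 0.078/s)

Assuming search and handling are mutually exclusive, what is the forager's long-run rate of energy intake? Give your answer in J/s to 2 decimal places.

R = (0.33×1.23 + 0.078×3.86) / (1 + 0.33×10.2 + 0.078×7.37) = 0.707/4.941 = 0.1431 J/s.

0.14 J/s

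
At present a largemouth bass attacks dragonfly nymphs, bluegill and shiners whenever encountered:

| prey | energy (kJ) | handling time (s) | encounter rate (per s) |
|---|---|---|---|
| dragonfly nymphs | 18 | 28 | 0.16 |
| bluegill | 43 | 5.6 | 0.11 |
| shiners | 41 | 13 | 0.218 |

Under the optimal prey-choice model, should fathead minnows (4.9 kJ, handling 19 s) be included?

No

Current rate: (0.16×18 + 0.11×43 + 0.218×41)/(1 + 0.16×28 + 0.11×5.6 + 0.218×13) = 1.853 kJ/s.
fathead minnows: E/h = 4.9/19 = 0.2579 kJ/s.
Since 0.2579 < R, time spent handling fathead minnows is better spent searching.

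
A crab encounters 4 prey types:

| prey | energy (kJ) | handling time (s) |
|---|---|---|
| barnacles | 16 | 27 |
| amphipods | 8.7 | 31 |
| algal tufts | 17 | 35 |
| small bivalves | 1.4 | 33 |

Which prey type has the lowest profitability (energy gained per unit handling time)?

small bivalves

In descending order of E/h:
barnacles: 16/27 = 0.593 kJ/s
algal tufts: 17/35 = 0.486 kJ/s
amphipods: 8.7/31 = 0.281 kJ/s
small bivalves: 1.4/33 = 0.0424 kJ/s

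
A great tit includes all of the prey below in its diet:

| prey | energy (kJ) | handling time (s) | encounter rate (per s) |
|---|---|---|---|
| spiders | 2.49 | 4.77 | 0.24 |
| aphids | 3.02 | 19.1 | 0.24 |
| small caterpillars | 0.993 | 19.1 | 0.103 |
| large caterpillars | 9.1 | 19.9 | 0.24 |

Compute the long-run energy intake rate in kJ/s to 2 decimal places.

R = (0.24×2.49 + 0.24×3.02 + 0.103×0.993 + 0.24×9.1) / (1 + 0.24×4.77 + 0.24×19.1 + 0.103×19.1 + 0.24×19.9) = 3.609/13.47 = 0.2679 kJ/s.

0.27 kJ/s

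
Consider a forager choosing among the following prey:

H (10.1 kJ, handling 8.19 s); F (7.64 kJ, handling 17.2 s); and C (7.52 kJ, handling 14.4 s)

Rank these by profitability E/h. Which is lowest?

F

Profitability E/h (kJ/s): H = 10.1/8.19 = 1.23, F = 7.64/17.2 = 0.444, C = 7.52/14.4 = 0.522.
Ranked: H > C > F.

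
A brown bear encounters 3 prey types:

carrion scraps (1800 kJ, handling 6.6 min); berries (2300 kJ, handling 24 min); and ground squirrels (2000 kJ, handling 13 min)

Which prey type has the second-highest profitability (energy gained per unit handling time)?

In descending order of E/h:
carrion scraps: 1800/6.6 = 273 kJ/min
ground squirrels: 2000/13 = 154 kJ/min
berries: 2300/24 = 95.8 kJ/min

ground squirrels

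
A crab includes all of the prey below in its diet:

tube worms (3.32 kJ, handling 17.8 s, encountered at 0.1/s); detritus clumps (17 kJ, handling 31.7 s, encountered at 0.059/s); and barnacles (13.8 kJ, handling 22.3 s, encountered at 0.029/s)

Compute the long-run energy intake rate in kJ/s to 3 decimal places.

0.328 kJ/s

R = Σλ_iE_i / (1 + Σλ_ih_i)
Numerator: 0.1×3.32 + 0.059×17 + 0.029×13.8 = 1.735
Denominator: 1 + 0.1×17.8 + 0.059×31.7 + 0.029×22.3 = 5.297
R = 1.735/5.297 = 0.3276 kJ/s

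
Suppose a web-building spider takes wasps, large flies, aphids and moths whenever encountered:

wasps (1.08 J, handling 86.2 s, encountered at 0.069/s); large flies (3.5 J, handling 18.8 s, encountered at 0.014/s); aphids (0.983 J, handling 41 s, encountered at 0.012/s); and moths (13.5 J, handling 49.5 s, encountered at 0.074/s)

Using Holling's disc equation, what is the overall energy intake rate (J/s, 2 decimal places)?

0.10 J/s

Energy encountered per unit search time: 0.069×1.08 + 0.014×3.5 + 0.012×0.983 + 0.074×13.5 = 1.134 J/s.
Handling time per unit search time: 0.069×86.2 + 0.014×18.8 + 0.012×41 + 0.074×49.5 = 10.37.
Rate = 1.134/(1 + 10.37) = 0.0998 J/s.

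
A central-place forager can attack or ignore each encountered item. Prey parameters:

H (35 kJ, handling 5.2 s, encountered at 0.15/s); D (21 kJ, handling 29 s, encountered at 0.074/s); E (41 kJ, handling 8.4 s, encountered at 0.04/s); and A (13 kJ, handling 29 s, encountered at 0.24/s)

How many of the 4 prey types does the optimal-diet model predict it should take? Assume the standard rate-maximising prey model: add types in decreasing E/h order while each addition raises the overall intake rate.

Rank by E/h (kJ/s): H 6.73, E 4.88, D 0.724, A 0.448. Include each in turn until the next type's E/h falls below the running intake rate.
Rate on top 1: 2.949. E: 4.88 > 2.949 → include.
Rate on top 2: 3.256. D: 0.724 < 3.256 → exclude; stop.
Optimal diet: H, E — 2 of 4 types.

2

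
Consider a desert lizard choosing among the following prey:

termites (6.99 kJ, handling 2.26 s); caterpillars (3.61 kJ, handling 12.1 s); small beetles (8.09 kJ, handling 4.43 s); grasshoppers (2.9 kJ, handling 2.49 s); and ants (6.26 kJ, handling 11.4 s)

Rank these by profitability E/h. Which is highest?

In descending order of E/h:
termites: 6.99/2.26 = 3.09 kJ/s
small beetles: 8.09/4.43 = 1.83 kJ/s
grasshoppers: 2.9/2.49 = 1.16 kJ/s
ants: 6.26/11.4 = 0.549 kJ/s
caterpillars: 3.61/12.1 = 0.298 kJ/s

termites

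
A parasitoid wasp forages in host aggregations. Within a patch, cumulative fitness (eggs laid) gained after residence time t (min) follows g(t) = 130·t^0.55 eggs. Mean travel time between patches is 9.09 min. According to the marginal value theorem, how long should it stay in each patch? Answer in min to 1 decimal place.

11.1 min

Maximise g(t)/(T+t): set derivative to zero → g'(t)(T+t) = g(t).
g'(t) = 0.55·130·t^-0.45. Setting 0.55·130·t^-0.45 = 130·t^0.55/(9.09+t) gives 0.55(9.09+t) = t, so 0.45·t = 0.55×9.09.
t* = 0.55×9.09/0.45 = 11.11 min.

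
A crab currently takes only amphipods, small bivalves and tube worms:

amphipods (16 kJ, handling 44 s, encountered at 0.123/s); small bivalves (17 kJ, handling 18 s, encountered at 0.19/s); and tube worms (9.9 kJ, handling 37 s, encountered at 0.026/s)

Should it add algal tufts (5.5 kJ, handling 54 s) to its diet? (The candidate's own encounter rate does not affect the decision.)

Intake rate on the current diet: R = (0.123×16 + 0.19×17 + 0.026×9.9) / (1 + 0.123×44 + 0.19×18 + 0.026×37) = 5.455/10.79 = 0.5054 kJ/s.
algal tufts: E/h = 5.5/54 = 0.1019 kJ/s.
Since 0.1019 < R, time spent handling algal tufts is better spent searching.

No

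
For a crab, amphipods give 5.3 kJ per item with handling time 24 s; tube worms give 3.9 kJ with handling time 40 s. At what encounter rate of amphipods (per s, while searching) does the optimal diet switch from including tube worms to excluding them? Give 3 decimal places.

Drop tube worms once their profitability E₂/h₂ falls below the rate achievable on amphipods alone: E₂/h₂ = λE₁/(1 + λh₁).
Solve for λ: λE₁h₂ = E₂(1 + λh₁) → λ(E₁h₂ − E₂h₁) = E₂ → λ = E₂/(E₁h₂ − E₂h₁).
λ = 3.9/(5.3×40 − 3.9×24) = 3.9/118.4 = 0.03294 per s.

0.033 per s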